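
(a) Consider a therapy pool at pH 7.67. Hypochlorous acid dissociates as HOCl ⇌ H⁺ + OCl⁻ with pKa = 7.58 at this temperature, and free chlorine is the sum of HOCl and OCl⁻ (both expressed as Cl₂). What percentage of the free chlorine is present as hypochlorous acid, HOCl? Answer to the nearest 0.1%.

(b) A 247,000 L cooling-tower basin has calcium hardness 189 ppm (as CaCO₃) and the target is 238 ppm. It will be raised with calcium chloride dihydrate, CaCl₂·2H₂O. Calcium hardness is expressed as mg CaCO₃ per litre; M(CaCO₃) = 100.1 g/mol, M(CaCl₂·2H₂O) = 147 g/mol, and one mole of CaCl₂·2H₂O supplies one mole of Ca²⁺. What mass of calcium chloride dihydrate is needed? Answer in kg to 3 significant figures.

(a) [OCl⁻]/[HOCl] = 10^(pH − pKa) = 10^(7.67 − 7.58) = 10^0.09 = 1.23.
(a) Fraction as HOCl = 1 / (1 + 1.23) = 0.4484.

(b) Hardness to add: (238 − 189) = 49 mg/L as CaCO₃ × 247,000 L = 12,100 g as CaCO₃.
(b) Moles of Ca²⁺ (1 mol Ca²⁺ ≡ 1 mol CaCO₃): 12,100 / 100.1 g/mol = 120.9 mol.
(b) Mass of CaCl₂·2H₂O: 120.9 × 147 = 17,770 g.

(a) 44.8%; (b) 17.8 kg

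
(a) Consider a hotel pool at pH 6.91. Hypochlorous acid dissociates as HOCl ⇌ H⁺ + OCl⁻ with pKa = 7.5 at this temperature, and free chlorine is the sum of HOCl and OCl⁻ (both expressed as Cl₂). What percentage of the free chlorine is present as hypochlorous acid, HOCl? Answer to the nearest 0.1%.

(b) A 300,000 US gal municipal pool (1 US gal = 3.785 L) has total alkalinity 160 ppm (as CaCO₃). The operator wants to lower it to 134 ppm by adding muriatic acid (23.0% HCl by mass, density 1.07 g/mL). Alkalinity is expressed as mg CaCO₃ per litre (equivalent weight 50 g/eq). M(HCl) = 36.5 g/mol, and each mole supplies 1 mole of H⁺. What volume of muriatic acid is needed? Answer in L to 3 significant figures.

(a) 79.6%; (b) 87.6 L

(a) [OCl⁻]/[HOCl] = 10^(pH − pKa) = 10^(6.91 − 7.5) = 10^-0.59 = 0.257.
(a) Fraction as HOCl = 1 / (1 + 0.257) = 0.7955.

(b) Volume: 300,000 US gal × 3.785 L/gal = 1,135,500 L.
(b) Alkalinity to neutralize: (160 − 134) = 26 mg/L as CaCO₃ × 1,135,500 L = 29,520 g as CaCO₃.
(b) Equivalents of H⁺ required: 29,520 ÷ 50 g/eq = 590.5 eq = 590.5 mol HCl.
(b) Mass of HCl: 590.5 × 36.5 = 21,550 g.
(b) Mass of 23.0% solution: 21,550 / 0.23 = 93,700 g.
(b) Volume: 93,700 g ÷ 1.07 g/mL = 87,570 mL.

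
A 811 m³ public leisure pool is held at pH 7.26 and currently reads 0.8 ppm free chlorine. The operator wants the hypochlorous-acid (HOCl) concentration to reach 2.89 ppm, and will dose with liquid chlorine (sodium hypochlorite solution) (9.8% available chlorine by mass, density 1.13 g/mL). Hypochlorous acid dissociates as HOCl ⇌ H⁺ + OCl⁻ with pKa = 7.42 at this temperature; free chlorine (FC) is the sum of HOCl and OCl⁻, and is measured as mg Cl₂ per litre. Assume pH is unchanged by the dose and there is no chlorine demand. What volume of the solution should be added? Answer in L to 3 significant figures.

Volume: 811 m³ = 811,000 L.
[OCl⁻]/[HOCl] = 10^(pH − pKa) = 10^(7.26 − 7.42) = 0.6918; fraction as HOCl = 1/(1 + 0.6918) = 0.5911.
Free chlorine required for 2.89 ppm HOCl: 2.89 / 0.5911 = 4.889 ppm.
FC to add: 4.889 − 0.8 = 4.089 mg/L as Cl₂.
Cl₂ equivalent: 4.089 mg/L × 811,000 L = 3316 g.
Product at 9.8% available Cl: 3316 / 0.098 = 33,840 g.
Volume: 33,840 g ÷ 1.13 g/mL = 29,950 mL.

29.9 L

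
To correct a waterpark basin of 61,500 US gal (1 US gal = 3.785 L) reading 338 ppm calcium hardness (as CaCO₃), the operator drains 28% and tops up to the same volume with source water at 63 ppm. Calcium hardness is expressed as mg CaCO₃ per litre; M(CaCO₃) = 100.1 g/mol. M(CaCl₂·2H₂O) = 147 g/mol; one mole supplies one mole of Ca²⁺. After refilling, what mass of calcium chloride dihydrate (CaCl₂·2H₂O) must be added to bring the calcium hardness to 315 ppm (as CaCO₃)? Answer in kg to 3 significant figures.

18.5 kg

Volume: 61,500 US gal × 3.785 L/gal = 232,778 L.
After draining 28% and refilling: 338 × 0.72 + 63 × 0.28 = 261 ppm.
Deficit to target: 315 − 261 = 54 mg/L.
As CaCO₃: 54 mg/L × 232,778 L = 12,570 g; ÷ 100.1 = 125.6 mol Ca²⁺.
Mass: 125.6 × 147 = 18,460 g.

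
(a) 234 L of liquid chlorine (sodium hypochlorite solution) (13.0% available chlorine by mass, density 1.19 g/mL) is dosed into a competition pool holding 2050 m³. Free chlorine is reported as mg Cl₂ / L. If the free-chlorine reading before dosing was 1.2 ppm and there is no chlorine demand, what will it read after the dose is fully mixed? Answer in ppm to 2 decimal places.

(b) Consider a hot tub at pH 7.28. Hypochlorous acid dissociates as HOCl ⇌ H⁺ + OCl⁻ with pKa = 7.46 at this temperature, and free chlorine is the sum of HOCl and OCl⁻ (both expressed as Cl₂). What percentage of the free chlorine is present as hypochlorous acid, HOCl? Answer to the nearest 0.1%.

(a) Volume: 2050 m³ = 2,050,000 L.
(a) Mass of solution: 234 L × 1000 mL/L × 1.19 g/mL = 278,500 g.
(a) Available chlorine delivered: 278,500 g × 0.13 = 36,200 g as Cl₂.
(a) Concentration rise: 36,200 g / 2,050,000 L = 17.66 mg/L = 17.66 ppm.
(a) Final FC: 1.2 + 17.66 = 18.86 ppm.

(b) [OCl⁻]/[HOCl] = 10^(pH − pKa) = 10^(7.28 − 7.46) = 10^-0.18 = 0.6607.
(b) Fraction as HOCl = 1 / (1 + 0.6607) = 0.6022.

(a) 18.86 ppm; (b) 60.2%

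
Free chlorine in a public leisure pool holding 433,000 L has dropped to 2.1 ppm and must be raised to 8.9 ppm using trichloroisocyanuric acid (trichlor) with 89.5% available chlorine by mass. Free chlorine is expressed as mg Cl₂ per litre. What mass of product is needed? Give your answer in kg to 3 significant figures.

3.29 kg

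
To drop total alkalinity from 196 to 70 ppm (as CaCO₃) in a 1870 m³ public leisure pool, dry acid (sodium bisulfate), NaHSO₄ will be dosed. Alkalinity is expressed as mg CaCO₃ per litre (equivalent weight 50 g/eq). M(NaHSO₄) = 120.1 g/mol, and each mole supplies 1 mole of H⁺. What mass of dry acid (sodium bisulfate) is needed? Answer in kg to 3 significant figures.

566 kg

Volume: 1870 m³ = 1,870,000 L.
Alkalinity to neutralize: (196 − 70) = 126 mg/L as CaCO₃ × 1,870,000 L = 235,600 g as CaCO₃.
Equivalents of H⁺ required: 235,600 ÷ 50 g/eq = 4712 eq = 4712 mol NaHSO₄.
Mass of NaHSO₄: 4712 × 120.1 = 566,000 g.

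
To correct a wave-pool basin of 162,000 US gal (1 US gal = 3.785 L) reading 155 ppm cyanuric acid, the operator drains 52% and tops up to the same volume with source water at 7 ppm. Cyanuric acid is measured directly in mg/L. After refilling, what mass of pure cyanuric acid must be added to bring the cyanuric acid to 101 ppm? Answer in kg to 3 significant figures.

14.1 kg

Volume: 162,000 US gal × 3.785 L/gal = 613,170 L.
After draining 52% and refilling: 155 × 0.48 + 7 × 0.52 = 78.04 ppm.
Deficit to target: 101 − 78.04 = 22.96 mg/L.
Mass: 22.96 mg/L × 613,170 L = 14,080 g cyanuric acid.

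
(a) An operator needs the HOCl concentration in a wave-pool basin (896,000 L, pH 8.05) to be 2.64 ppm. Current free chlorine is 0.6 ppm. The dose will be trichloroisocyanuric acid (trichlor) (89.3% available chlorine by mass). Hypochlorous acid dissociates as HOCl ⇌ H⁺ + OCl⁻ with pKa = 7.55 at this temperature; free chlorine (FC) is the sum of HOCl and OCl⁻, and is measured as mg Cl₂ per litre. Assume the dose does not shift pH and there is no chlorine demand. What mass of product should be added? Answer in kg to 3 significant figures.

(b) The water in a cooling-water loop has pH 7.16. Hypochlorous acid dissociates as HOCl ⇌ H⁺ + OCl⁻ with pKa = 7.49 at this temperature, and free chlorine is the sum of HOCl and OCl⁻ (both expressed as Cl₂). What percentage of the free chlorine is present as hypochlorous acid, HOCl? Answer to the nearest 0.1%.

(a) 10.4 kg; (b) 68.1%

(a) [OCl⁻]/[HOCl] = 10^(pH − pKa) = 10^(8.05 − 7.55) = 3.162; fraction as HOCl = 1/(1 + 3.162) = 0.2403.
(a) Free chlorine required for 2.64 ppm HOCl: 2.64 / 0.2403 = 10.99 ppm.
(a) FC to add: 10.99 − 0.6 = 10.39 mg/L as Cl₂.
(a) Cl₂ equivalent: 10.39 mg/L × 896,000 L = 9308 g.
(a) Product at 89.3% available Cl: 9308 / 0.893 = 10,420 g.

(b) [OCl⁻]/[HOCl] = 10^(pH − pKa) = 10^(7.16 − 7.49) = 10^-0.33 = 0.4677.
(b) Fraction as HOCl = 1 / (1 + 0.4677) = 0.6813.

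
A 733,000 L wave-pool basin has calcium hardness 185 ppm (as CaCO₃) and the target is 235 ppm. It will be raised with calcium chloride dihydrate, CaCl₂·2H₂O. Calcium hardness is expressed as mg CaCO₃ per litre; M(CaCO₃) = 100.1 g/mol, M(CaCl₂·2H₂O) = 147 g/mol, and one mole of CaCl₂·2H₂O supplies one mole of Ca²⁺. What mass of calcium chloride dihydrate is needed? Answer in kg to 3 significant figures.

53.8 kg

Hardness to add: (235 − 185) = 50 mg/L as CaCO₃ × 733,000 L = 36,650 g as CaCO₃.
Moles of Ca²⁺ (1 mol Ca²⁺ ≡ 1 mol CaCO₃): 36,650 / 100.1 g/mol = 366.1 mol.
Mass of CaCl₂·2H₂O: 366.1 × 147 = 53,820 g.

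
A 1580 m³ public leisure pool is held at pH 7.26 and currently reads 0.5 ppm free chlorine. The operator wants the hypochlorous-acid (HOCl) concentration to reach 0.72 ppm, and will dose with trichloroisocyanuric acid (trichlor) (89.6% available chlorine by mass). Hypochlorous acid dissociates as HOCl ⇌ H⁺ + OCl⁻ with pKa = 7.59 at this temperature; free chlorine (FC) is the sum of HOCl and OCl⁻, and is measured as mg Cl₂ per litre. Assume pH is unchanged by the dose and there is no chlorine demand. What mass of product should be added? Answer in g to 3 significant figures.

Volume: 1580 m³ = 1,580,000 L.
[OCl⁻]/[HOCl] = 10^(pH − pKa) = 10^(7.26 − 7.59) = 0.4677; fraction as HOCl = 1/(1 + 0.4677) = 0.6813.
Free chlorine required for 0.72 ppm HOCl: 0.72 / 0.6813 = 1.057 ppm.
FC to add: 1.057 − 0.5 = 0.5568 mg/L as Cl₂.
Cl₂ equivalent: 0.5568 mg/L × 1,580,000 L = 879.7 g.
Product at 89.6% available Cl: 879.7 / 0.896 = 981.8 g.

982 g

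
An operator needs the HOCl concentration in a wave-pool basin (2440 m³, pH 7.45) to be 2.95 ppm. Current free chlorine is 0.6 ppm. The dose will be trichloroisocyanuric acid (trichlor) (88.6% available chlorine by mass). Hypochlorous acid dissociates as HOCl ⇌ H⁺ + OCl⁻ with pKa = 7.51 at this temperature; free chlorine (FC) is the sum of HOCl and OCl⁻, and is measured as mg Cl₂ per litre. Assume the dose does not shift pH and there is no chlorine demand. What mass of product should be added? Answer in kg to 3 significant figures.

13.5 kg

Volume: 2440 m³ = 2,440,000 L.
[OCl⁻]/[HOCl] = 10^(pH − pKa) = 10^(7.45 − 7.51) = 0.871; fraction as HOCl = 1/(1 + 0.871) = 0.5345.
Free chlorine required for 2.95 ppm HOCl: 2.95 / 0.5345 = 5.519 ppm.
FC to add: 5.519 − 0.6 = 4.919 mg/L as Cl₂.
Cl₂ equivalent: 4.919 mg/L × 2,440,000 L = 12,000 g.
Product at 88.6% available Cl: 12,000 / 0.886 = 13,550 g.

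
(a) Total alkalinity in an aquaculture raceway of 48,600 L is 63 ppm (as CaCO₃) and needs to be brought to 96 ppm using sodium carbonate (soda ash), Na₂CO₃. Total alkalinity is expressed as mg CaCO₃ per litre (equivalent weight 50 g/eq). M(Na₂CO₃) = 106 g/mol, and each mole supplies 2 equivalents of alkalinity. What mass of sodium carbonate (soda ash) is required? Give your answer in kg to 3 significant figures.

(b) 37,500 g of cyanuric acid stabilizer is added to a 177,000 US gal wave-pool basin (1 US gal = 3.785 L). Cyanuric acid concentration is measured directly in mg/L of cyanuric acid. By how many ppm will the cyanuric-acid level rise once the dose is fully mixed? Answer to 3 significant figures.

(a) 1.70 kg; (b) 56.0 ppm

(a) Alkalinity to add: (96 − 63) = 33 mg/L as CaCO₃ × 48,600 L = 1604 g as CaCO₃.
(a) Equivalents: 1604 g ÷ 50 g/eq = 32.08 eq.
(a) Each mole of Na₂CO₃ supplies 2 eq, so 32.08 / 2 = 16.04 mol.
(a) Mass: 16.04 mol × 106 g/mol = 1700 g.

(b) Volume: 177,000 US gal × 3.785 L/gal = 669,945 L.
(b) Rise: 37,500 g / 669,945 L × 1000 = 55.97 mg/L.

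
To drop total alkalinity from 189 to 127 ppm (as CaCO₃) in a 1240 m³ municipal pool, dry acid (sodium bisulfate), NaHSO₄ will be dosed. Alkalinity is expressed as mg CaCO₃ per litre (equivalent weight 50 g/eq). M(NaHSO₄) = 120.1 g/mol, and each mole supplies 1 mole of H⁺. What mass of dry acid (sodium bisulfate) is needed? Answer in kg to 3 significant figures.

185 kg

Volume: 1240 m³ = 1,240,000 L.
Alkalinity to neutralize: (189 − 127) = 62 mg/L as CaCO₃ × 1,240,000 L = 76,880 g as CaCO₃.
Equivalents of H⁺ required: 76,880 ÷ 50 g/eq = 1538 eq = 1538 mol NaHSO₄.
Mass of NaHSO₄: 1538 × 120.1 = 184,700 g.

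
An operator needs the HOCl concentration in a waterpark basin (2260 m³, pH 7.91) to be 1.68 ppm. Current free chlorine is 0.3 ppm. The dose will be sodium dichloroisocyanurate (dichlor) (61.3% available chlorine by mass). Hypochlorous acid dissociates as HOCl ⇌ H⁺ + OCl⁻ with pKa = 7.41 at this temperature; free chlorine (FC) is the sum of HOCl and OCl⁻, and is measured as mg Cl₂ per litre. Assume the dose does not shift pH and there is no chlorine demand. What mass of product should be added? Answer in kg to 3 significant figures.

24.7 kg

Volume: 2260 m³ = 2,260,000 L.
[OCl⁻]/[HOCl] = 10^(pH − pKa) = 10^(7.91 − 7.41) = 3.162; fraction as HOCl = 1/(1 + 3.162) = 0.2403.
Free chlorine required for 1.68 ppm HOCl: 1.68 / 0.2403 = 6.993 ppm.
FC to add: 6.993 − 0.3 = 6.693 mg/L as Cl₂.
Cl₂ equivalent: 6.693 mg/L × 2,260,000 L = 15,130 g.
Product at 61.3% available Cl: 15,130 / 0.613 = 24,670 g.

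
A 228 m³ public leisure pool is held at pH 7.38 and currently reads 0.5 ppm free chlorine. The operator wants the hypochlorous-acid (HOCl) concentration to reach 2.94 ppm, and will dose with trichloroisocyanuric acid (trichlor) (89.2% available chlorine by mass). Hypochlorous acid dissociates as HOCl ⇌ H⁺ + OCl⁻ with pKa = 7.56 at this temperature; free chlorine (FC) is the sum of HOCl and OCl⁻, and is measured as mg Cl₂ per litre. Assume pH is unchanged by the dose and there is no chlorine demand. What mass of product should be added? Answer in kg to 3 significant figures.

Volume: 228 m³ = 228,000 L.
[OCl⁻]/[HOCl] = 10^(pH − pKa) = 10^(7.38 − 7.56) = 0.6607; fraction as HOCl = 1/(1 + 0.6607) = 0.6022.
Free chlorine required for 2.94 ppm HOCl: 2.94 / 0.6022 = 4.882 ppm.
FC to add: 4.882 − 0.5 = 4.382 mg/L as Cl₂.
Cl₂ equivalent: 4.382 mg/L × 228,000 L = 999.2 g.
Product at 89.2% available Cl: 999.2 / 0.892 = 1120 g.

1.12 kg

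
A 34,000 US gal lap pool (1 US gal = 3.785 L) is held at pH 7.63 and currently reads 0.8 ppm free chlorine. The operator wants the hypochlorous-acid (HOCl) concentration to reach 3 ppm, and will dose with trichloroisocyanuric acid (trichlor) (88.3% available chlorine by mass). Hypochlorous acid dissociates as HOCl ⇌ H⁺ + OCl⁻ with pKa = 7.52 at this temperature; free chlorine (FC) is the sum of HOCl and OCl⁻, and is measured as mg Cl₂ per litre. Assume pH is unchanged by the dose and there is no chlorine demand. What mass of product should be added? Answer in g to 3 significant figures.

884 g

Volume: 34,000 US gal × 3.785 L/gal = 128,690 L.
[OCl⁻]/[HOCl] = 10^(pH − pKa) = 10^(7.63 − 7.52) = 1.288; fraction as HOCl = 1/(1 + 1.288) = 0.437.
Free chlorine required for 3 ppm HOCl: 3 / 0.437 = 6.865 ppm.
FC to add: 6.865 − 0.8 = 6.065 mg/L as Cl₂.
Cl₂ equivalent: 6.065 mg/L × 128,690 L = 780.5 g.
Product at 88.3% available Cl: 780.5 / 0.883 = 883.9 g.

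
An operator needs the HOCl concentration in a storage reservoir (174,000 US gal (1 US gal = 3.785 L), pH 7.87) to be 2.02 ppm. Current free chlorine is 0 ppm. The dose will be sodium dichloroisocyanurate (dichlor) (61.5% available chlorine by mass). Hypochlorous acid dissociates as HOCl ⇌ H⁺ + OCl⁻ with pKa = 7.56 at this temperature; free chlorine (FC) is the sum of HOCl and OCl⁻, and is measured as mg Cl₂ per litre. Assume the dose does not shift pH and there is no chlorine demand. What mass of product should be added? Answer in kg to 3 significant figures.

Volume: 174,000 US gal × 3.785 L/gal = 658,590 L.
[OCl⁻]/[HOCl] = 10^(pH − pKa) = 10^(7.87 − 7.56) = 2.042; fraction as HOCl = 1/(1 + 2.042) = 0.3288.
Free chlorine required for 2.02 ppm HOCl: 2.02 / 0.3288 = 6.144 ppm.
FC to add: 6.144 − 0 = 6.144 mg/L as Cl₂.
Cl₂ equivalent: 6.144 mg/L × 658,590 L = 4047 g.
Product at 61.5% available Cl: 4047 / 0.615 = 6580 g.

6.58 kg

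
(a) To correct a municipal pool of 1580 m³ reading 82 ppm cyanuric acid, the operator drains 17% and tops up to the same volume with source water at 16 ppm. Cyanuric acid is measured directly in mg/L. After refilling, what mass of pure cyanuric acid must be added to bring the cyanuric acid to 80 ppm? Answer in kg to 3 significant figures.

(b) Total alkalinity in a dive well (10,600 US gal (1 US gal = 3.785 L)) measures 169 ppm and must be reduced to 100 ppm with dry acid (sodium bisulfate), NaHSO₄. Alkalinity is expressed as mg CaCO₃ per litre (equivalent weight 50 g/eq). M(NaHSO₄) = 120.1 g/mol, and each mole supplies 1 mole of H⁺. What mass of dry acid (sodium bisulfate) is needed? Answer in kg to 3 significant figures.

(a) 14.6 kg; (b) 6.65 kg

(a) Volume: 1580 m³ = 1,580,000 L.
(a) After draining 17% and refilling: 82 × 0.83 + 16 × 0.17 = 70.78 ppm.
(a) Deficit to target: 80 − 70.78 = 9.22 mg/L.
(a) Mass: 9.22 mg/L × 1,580,000 L = 14,570 g cyanuric acid.

(b) Volume: 10,600 US gal × 3.785 L/gal = 40,121 L.
(b) Alkalinity to neutralize: (169 − 100) = 69 mg/L as CaCO₃ × 40,121 L = 2768 g as CaCO₃.
(b) Equivalents of H⁺ required: 2768 ÷ 50 g/eq = 55.37 eq = 55.37 mol NaHSO₄.
(b) Mass of NaHSO₄: 55.37 × 120.1 = 6650 g.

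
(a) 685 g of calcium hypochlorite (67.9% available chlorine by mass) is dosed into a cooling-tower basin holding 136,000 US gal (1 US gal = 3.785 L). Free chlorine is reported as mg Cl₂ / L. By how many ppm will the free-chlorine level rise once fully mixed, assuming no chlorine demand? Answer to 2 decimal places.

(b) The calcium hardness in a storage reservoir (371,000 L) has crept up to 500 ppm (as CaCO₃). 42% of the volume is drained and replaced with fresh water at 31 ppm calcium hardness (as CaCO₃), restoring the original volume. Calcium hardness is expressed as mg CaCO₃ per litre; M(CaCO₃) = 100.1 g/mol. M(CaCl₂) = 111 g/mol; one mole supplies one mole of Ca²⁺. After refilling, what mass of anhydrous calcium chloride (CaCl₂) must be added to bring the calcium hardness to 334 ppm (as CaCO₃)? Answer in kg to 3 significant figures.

(a) 0.90 ppm; (b) 12.7 kg

(a) Volume: 136,000 US gal × 3.785 L/gal = 514,760 L.
(a) Available chlorine delivered: 685 g × 0.679 = 465.1 g as Cl₂.
(a) Concentration rise: 465.1 g / 514,760 L = 0.9036 mg/L = 0.90 ppm.

(b) After draining 42% and refilling: 500 × 0.58 + 31 × 0.42 = 303.02 ppm.
(b) Deficit to target: 334 − 303.02 = 30.98 mg/L.
(b) As CaCO₃: 30.98 mg/L × 371,000 L = 11,490 g; ÷ 100.1 = 114.8 mol Ca²⁺.
(b) Mass: 114.8 × 111 = 12,750 g.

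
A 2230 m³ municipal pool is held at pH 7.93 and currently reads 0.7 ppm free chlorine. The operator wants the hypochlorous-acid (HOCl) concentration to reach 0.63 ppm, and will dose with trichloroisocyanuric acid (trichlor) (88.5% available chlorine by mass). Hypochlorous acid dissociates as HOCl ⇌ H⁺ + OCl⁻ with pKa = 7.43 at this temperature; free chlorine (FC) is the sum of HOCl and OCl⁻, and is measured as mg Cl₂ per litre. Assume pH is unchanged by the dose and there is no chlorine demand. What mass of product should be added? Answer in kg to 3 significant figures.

Volume: 2230 m³ = 2,230,000 L.
[OCl⁻]/[HOCl] = 10^(pH − pKa) = 10^(7.93 − 7.43) = 3.162; fraction as HOCl = 1/(1 + 3.162) = 0.2403.
Free chlorine required for 0.63 ppm HOCl: 0.63 / 0.2403 = 2.622 ppm.
FC to add: 2.622 − 0.7 = 1.922 mg/L as Cl₂.
Cl₂ equivalent: 1.922 mg/L × 2,230,000 L = 4287 g.
Product at 88.5% available Cl: 4287 / 0.885 = 4844 g.

4.84 kg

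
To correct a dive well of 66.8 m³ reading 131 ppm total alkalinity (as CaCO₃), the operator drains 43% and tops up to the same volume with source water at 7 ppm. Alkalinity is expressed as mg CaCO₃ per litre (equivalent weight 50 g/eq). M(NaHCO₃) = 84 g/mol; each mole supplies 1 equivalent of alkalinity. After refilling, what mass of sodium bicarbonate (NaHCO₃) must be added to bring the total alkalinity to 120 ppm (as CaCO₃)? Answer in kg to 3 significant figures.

Volume: 66.8 m³ = 66,800 L.
After draining 43% and refilling: 131 × 0.57 + 7 × 0.43 = 77.68 ppm.
Deficit to target: 120 − 77.68 = 42.32 mg/L.
As CaCO₃: 42.32 mg/L × 66,800 L = 2827 g; ÷ 50 g/eq ÷ 1 = 56.54 mol NaHCO₃.
Mass: 56.54 × 84 = 4749 g.

4.75 kg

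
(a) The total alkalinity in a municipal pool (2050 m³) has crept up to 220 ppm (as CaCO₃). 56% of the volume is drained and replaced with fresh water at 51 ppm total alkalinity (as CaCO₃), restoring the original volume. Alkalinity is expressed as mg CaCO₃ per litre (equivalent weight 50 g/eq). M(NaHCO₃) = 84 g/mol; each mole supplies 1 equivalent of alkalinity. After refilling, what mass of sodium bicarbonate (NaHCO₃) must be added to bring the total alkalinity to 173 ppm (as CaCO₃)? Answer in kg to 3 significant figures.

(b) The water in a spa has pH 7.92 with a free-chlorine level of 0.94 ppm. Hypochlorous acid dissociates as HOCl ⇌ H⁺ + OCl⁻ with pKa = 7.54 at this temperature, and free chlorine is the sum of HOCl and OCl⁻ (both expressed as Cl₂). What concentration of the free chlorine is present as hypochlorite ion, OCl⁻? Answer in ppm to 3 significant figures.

(a) Volume: 2050 m³ = 2,050,000 L.
(a) After draining 56% and refilling: 220 × 0.44 + 51 × 0.56 = 125.36 ppm.
(a) Deficit to target: 173 − 125.36 = 47.64 mg/L.
(a) As CaCO₃: 47.64 mg/L × 2,050,000 L = 97,660 g; ÷ 50 g/eq ÷ 1 = 1953 mol NaHCO₃.
(a) Mass: 1953 × 84 = 164,100 g.

(b) [OCl⁻]/[HOCl] = 10^(pH − pKa) = 10^(7.92 − 7.54) = 10^0.38 = 2.399.
(b) Fraction as HOCl = 1 / (1 + 2.399) = 0.2942.
(b) OCl⁻ = (1 − 0.2942) × 0.94 ppm = 0.6634 ppm.

(a) 164 kg; (b) 0.663 ppm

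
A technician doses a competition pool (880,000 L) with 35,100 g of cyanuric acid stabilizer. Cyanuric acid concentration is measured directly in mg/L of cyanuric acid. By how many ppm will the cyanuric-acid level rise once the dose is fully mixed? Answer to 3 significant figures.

39.9 ppm

Rise: 35,100 g / 880,000 L × 1000 = 39.89 mg/L.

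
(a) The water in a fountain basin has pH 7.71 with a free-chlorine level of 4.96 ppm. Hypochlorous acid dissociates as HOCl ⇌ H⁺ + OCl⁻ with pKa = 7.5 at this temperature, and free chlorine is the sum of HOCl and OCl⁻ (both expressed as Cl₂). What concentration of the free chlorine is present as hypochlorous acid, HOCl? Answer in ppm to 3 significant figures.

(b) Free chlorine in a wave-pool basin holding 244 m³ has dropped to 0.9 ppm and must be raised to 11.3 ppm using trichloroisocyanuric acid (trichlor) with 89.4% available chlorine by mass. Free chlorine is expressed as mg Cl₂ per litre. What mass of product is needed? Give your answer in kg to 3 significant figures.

(a) [OCl⁻]/[HOCl] = 10^(pH − pKa) = 10^(7.71 − 7.5) = 10^0.21 = 1.622.
(a) Fraction as HOCl = 1 / (1 + 1.622) = 0.3814.
(a) HOCl = 0.3814 × 4.96 ppm = 1.892 ppm.

(b) Volume: 244 m³ = 244,000 L.
(b) Chlorine deficit: 11.3 − 0.9 = 10.4 ppm = 10.4 mg/L as Cl₂.
(b) Cl₂ equivalent needed: 10.4 mg/L × 244,000 L = 2,538,000 mg = 2538 g.
(b) Product at 89.4% available chlorine: 2538 / 0.894 = 2838 g.

(a) 1.89 ppm; (b) 2.84 kg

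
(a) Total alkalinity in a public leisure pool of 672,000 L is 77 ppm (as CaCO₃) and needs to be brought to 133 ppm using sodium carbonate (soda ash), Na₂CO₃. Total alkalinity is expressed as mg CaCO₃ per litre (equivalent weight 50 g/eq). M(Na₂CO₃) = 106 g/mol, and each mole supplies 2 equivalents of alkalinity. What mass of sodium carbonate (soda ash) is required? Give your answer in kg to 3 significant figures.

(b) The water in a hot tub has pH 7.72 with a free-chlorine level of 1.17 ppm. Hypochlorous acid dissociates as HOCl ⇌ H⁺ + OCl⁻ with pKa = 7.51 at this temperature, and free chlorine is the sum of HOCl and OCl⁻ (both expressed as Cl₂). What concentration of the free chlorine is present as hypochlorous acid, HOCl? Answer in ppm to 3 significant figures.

(a) 39.9 kg; (b) 0.446 ppm

(a) Alkalinity to add: (133 − 77) = 56 mg/L as CaCO₃ × 672,000 L = 37,630 g as CaCO₃.
(a) Equivalents: 37,630 g ÷ 50 g/eq = 752.6 eq.
(a) Each mole of Na₂CO₃ supplies 2 eq, so 752.6 / 2 = 376.3 mol.
(a) Mass: 376.3 mol × 106 g/mol = 39,890 g.

(b) [OCl⁻]/[HOCl] = 10^(pH − pKa) = 10^(7.72 − 7.51) = 10^0.21 = 1.622.
(b) Fraction as HOCl = 1 / (1 + 1.622) = 0.3814.
(b) HOCl = 0.3814 × 1.17 ppm = 0.4463 ppm.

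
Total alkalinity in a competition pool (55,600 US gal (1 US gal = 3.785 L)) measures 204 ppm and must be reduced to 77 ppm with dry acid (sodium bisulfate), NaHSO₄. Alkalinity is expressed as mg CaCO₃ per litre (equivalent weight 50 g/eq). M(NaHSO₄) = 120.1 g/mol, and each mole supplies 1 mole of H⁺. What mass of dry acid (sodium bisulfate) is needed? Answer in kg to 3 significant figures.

Volume: 55,600 US gal × 3.785 L/gal = 210,446 L.
Alkalinity to neutralize: (204 − 77) = 127 mg/L as CaCO₃ × 210,446 L = 26,730 g as CaCO₃.
Equivalents of H⁺ required: 26,730 ÷ 50 g/eq = 534.5 eq = 534.5 mol NaHSO₄.
Mass of NaHSO₄: 534.5 × 120.1 = 64,200 g.

64.2 kg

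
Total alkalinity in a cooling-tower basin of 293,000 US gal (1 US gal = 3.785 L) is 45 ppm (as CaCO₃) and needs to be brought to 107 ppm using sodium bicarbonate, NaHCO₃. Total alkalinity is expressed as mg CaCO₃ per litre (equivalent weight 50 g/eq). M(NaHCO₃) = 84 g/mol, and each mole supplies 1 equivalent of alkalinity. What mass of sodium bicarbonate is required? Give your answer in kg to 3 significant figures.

Volume: 293,000 US gal × 3.785 L/gal = 1,109,005 L.
Alkalinity to add: (107 − 45) = 62 mg/L as CaCO₃ × 1,109,005 L = 68,760 g as CaCO₃.
Equivalents: 68,760 g ÷ 50 g/eq = 1375 eq.
NaHCO₃ supplies 1 eq per mole → 1375 mol.
Mass: 1375 mol × 84 g/mol = 115,500 g.

116 kg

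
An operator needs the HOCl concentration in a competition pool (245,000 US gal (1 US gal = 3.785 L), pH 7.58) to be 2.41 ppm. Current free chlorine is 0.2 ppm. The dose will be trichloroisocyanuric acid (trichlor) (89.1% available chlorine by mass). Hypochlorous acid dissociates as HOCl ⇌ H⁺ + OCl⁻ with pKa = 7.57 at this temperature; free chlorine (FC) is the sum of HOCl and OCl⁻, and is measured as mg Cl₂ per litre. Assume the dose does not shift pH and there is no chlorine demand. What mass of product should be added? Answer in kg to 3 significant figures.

4.87 kg

Volume: 245,000 US gal × 3.785 L/gal = 927,325 L.
[OCl⁻]/[HOCl] = 10^(pH − pKa) = 10^(7.58 − 7.57) = 1.023; fraction as HOCl = 1/(1 + 1.023) = 0.4942.
Free chlorine required for 2.41 ppm HOCl: 2.41 / 0.4942 = 4.876 ppm.
FC to add: 4.876 − 0.2 = 4.676 mg/L as Cl₂.
Cl₂ equivalent: 4.676 mg/L × 927,325 L = 4336 g.
Product at 89.1% available Cl: 4336 / 0.891 = 4867 g.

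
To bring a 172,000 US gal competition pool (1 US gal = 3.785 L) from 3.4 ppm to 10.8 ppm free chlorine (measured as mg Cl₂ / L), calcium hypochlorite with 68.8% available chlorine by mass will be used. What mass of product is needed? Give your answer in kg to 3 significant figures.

7.00 kg

Volume: 172,000 US gal × 3.785 L/gal = 651,020 L.
Chlorine deficit: 10.8 − 3.4 = 7.4 ppm = 7.4 mg/L as Cl₂.
Cl₂ equivalent needed: 7.4 mg/L × 651,020 L = 4,818,000 mg = 4818 g.
Product at 68.8% available chlorine: 4818 / 0.688 = 7002 g.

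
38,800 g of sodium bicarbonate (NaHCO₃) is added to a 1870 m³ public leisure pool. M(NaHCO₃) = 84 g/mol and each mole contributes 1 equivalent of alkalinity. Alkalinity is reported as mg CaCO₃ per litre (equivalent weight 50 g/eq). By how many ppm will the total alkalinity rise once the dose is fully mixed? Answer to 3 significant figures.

Volume: 1870 m³ = 1,870,000 L.
Moles of NaHCO₃: 38,800 g ÷ 84 g/mol = 461.9 mol → 461.9 eq of alkalinity.
As CaCO₃: 461.9 eq × 50 g/eq = 23,100 g.
Rise: 23,100 g / 1,870,000 L × 1000 = 12.35 mg/L.

12.4 ppm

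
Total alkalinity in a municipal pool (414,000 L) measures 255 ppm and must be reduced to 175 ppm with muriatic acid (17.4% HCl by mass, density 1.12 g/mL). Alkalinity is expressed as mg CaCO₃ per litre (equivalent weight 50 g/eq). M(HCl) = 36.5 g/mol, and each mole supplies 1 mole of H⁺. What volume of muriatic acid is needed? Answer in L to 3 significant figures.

Alkalinity to neutralize: (255 − 175) = 80 mg/L as CaCO₃ × 414,000 L = 33,120 g as CaCO₃.
Equivalents of H⁺ required: 33,120 ÷ 50 g/eq = 662.4 eq = 662.4 mol HCl.
Mass of HCl: 662.4 × 36.5 = 24,180 g.
Mass of 17.4% solution: 24,180 / 0.174 = 139,000 g.
Volume: 139,000 g ÷ 1.12 g/mL = 124,100 mL.

124 L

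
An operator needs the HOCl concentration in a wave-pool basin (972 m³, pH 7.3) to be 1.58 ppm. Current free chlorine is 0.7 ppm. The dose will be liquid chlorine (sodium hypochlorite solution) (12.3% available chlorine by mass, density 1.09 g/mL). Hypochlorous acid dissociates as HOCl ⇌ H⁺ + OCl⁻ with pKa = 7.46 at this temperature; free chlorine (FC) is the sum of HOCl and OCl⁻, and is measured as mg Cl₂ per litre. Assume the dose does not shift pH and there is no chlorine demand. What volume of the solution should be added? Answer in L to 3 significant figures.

14.3 L

Volume: 972 m³ = 972,000 L.
[OCl⁻]/[HOCl] = 10^(pH − pKa) = 10^(7.3 − 7.46) = 0.6918; fraction as HOCl = 1/(1 + 0.6918) = 0.5911.
Free chlorine required for 1.58 ppm HOCl: 1.58 / 0.5911 = 2.673 ppm.
FC to add: 2.673 − 0.7 = 1.973 mg/L as Cl₂.
Cl₂ equivalent: 1.973 mg/L × 972,000 L = 1918 g.
Product at 12.3% available Cl: 1918 / 0.123 = 15,590 g.
Volume: 15,590 g ÷ 1.09 g/mL = 14,300 mL.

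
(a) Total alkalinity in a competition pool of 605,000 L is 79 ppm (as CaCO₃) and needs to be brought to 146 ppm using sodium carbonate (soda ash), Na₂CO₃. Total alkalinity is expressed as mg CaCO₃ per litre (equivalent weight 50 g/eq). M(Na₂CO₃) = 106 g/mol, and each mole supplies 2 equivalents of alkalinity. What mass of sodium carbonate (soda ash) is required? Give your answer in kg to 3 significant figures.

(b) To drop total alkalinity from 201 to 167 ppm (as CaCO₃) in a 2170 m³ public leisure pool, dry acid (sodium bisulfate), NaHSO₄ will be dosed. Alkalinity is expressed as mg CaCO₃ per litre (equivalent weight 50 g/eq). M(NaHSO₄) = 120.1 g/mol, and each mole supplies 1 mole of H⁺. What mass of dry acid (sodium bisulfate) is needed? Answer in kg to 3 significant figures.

(a) 43.0 kg; (b) 177 kg

(a) Alkalinity to add: (146 − 79) = 67 mg/L as CaCO₃ × 605,000 L = 40,540 g as CaCO₃.
(a) Equivalents: 40,540 g ÷ 50 g/eq = 810.7 eq.
(a) Each mole of Na₂CO₃ supplies 2 eq, so 810.7 / 2 = 405.4 mol.
(a) Mass: 405.4 mol × 106 g/mol = 42,970 g.

(b) Volume: 2170 m³ = 2,170,000 L.
(b) Alkalinity to neutralize: (201 − 167) = 34 mg/L as CaCO₃ × 2,170,000 L = 73,780 g as CaCO₃.
(b) Equivalents of H⁺ required: 73,780 ÷ 50 g/eq = 1476 eq = 1476 mol NaHSO₄.
(b) Mass of NaHSO₄: 1476 × 120.1 = 177,200 g.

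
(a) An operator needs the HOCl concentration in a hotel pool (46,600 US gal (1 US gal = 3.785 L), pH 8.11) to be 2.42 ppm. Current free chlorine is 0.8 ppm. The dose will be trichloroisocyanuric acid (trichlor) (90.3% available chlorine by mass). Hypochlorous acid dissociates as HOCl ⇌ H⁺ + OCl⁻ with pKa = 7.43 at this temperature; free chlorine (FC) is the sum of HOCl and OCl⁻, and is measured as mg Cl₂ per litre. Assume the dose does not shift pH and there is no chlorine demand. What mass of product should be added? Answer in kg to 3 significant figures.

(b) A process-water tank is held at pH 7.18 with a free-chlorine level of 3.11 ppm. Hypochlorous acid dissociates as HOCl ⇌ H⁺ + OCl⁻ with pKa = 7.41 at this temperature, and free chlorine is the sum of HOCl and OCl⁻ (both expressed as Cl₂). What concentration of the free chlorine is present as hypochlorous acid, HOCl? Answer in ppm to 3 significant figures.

(a) Volume: 46,600 US gal × 3.785 L/gal = 176,381 L.
(a) [OCl⁻]/[HOCl] = 10^(pH − pKa) = 10^(8.11 − 7.43) = 4.786; fraction as HOCl = 1/(1 + 4.786) = 0.1728.
(a) Free chlorine required for 2.42 ppm HOCl: 2.42 / 0.1728 = 14 ppm.
(a) FC to add: 14 − 0.8 = 13.2 mg/L as Cl₂.
(a) Cl₂ equivalent: 13.2 mg/L × 176,381 L = 2329 g.
(a) Product at 90.3% available Cl: 2329 / 0.903 = 2579 g.

(b) [OCl⁻]/[HOCl] = 10^(pH − pKa) = 10^(7.18 − 7.41) = 10^-0.23 = 0.5888.
(b) Fraction as HOCl = 1 / (1 + 0.5888) = 0.6294.
(b) HOCl = 0.6294 × 3.11 ppm = 1.957 ppm.

(a) 2.58 kg; (b) 1.96 ppm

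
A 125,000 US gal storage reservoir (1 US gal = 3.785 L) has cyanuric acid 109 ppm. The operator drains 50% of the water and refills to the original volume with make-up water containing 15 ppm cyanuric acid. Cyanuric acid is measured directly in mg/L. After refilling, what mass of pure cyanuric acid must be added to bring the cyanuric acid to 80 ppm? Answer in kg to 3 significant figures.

Volume: 125,000 US gal × 3.785 L/gal = 473,125 L.
After draining 50% and refilling: 109 × 0.50 + 15 × 0.50 = 62 ppm.
Deficit to target: 80 − 62 = 18 mg/L.
Mass: 18 mg/L × 473,125 L = 8516 g cyanuric acid.

8.52 kg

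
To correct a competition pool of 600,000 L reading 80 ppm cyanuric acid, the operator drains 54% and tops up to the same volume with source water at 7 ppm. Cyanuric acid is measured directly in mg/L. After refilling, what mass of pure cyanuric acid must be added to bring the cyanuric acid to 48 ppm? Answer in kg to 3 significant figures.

After draining 54% and refilling: 80 × 0.46 + 7 × 0.54 = 40.58 ppm.
Deficit to target: 48 − 40.58 = 7.42 mg/L.
Mass: 7.42 mg/L × 600,000 L = 4452 g cyanuric acid.

4.45 kg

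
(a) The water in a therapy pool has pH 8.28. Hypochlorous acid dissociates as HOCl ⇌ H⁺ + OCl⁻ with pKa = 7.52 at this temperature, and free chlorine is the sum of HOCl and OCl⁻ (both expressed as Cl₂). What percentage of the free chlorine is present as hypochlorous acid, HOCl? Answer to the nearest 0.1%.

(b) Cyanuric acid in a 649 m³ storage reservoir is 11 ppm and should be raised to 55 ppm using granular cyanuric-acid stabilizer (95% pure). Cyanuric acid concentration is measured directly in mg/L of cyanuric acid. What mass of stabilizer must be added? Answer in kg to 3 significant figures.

(a) 14.8%; (b) 30.1 kg

(a) [OCl⁻]/[HOCl] = 10^(pH − pKa) = 10^(8.28 − 7.52) = 10^0.76 = 5.754.
(a) Fraction as HOCl = 1 / (1 + 5.754) = 0.1481.

(b) Volume: 649 m³ = 649,000 L.
(b) CYA to add: (55 − 11) = 44 mg/L × 649,000 L = 28,560 g cyanuric acid.
(b) At 95% purity: 28,560 / 0.95 = 30,060 g product.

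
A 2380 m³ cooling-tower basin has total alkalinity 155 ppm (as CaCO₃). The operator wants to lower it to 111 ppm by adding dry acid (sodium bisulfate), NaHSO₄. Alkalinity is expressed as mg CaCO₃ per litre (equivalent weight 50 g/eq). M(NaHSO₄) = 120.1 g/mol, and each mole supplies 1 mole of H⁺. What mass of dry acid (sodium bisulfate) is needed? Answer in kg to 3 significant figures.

Volume: 2380 m³ = 2,380,000 L.
Alkalinity to neutralize: (155 − 111) = 44 mg/L as CaCO₃ × 2,380,000 L = 104,700 g as CaCO₃.
Equivalents of H⁺ required: 104,700 ÷ 50 g/eq = 2094 eq = 2094 mol NaHSO₄.
Mass of NaHSO₄: 2094 × 120.1 = 251,500 g.

252 kg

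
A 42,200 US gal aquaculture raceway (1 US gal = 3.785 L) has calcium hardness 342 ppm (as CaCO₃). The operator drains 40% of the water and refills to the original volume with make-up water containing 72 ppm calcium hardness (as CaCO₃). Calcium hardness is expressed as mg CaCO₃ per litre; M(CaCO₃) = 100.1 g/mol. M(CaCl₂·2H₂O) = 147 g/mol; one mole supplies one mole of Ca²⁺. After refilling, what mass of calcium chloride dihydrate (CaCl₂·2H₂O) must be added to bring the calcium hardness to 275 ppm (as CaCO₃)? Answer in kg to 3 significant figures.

Volume: 42,200 US gal × 3.785 L/gal = 159,727 L.
After draining 40% and refilling: 342 × 0.60 + 72 × 0.40 = 234 ppm.
Deficit to target: 275 − 234 = 41 mg/L.
As CaCO₃: 41 mg/L × 159,727 L = 6549 g; ÷ 100.1 = 65.42 mol Ca²⁺.
Mass: 65.42 × 147 = 9617 g.

9.62 kg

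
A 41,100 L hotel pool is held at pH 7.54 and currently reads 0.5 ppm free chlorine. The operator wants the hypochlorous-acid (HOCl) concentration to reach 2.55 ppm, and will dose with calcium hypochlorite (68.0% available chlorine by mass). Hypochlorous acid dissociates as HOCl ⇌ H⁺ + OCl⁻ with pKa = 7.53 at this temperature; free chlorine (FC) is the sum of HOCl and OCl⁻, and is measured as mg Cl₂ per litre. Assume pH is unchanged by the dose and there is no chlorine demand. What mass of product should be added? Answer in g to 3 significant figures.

[OCl⁻]/[HOCl] = 10^(pH − pKa) = 10^(7.54 − 7.53) = 1.023; fraction as HOCl = 1/(1 + 1.023) = 0.4942.
Free chlorine required for 2.55 ppm HOCl: 2.55 / 0.4942 = 5.159 ppm.
FC to add: 5.159 − 0.5 = 4.659 mg/L as Cl₂.
Cl₂ equivalent: 4.659 mg/L × 41,100 L = 191.5 g.
Product at 68.0% available Cl: 191.5 / 0.68 = 281.6 g.

282 g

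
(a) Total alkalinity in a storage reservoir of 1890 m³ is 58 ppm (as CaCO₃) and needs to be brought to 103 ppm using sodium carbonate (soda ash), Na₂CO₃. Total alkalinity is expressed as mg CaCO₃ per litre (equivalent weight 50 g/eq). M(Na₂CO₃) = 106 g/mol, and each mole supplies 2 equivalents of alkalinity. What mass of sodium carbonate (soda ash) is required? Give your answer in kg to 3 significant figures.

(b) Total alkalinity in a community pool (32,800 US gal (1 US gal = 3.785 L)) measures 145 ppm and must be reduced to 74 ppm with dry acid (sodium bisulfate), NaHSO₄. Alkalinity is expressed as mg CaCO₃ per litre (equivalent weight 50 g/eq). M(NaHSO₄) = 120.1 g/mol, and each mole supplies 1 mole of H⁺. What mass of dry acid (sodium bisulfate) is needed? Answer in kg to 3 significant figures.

(a) Volume: 1890 m³ = 1,890,000 L.
(a) Alkalinity to add: (103 − 58) = 45 mg/L as CaCO₃ × 1,890,000 L = 85,050 g as CaCO₃.
(a) Equivalents: 85,050 g ÷ 50 g/eq = 1701 eq.
(a) Each mole of Na₂CO₃ supplies 2 eq, so 1701 / 2 = 850.5 mol.
(a) Mass: 850.5 mol × 106 g/mol = 90,150 g.

(b) Volume: 32,800 US gal × 3.785 L/gal = 124,148 L.
(b) Alkalinity to neutralize: (145 − 74) = 71 mg/L as CaCO₃ × 124,148 L = 8815 g as CaCO₃.
(b) Equivalents of H⁺ required: 8815 ÷ 50 g/eq = 176.3 eq = 176.3 mol NaHSO₄.
(b) Mass of NaHSO₄: 176.3 × 120.1 = 21,170 g.

(a) 90.2 kg; (b) 21.2 kg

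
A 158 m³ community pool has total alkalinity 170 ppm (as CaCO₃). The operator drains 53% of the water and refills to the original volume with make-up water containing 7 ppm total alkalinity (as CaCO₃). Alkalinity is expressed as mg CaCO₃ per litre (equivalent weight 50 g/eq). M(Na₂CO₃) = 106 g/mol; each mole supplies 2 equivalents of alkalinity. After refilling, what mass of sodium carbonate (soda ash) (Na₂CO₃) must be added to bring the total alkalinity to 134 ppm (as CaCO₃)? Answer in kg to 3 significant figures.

8.44 kg

Volume: 158 m³ = 158,000 L.
After draining 53% and refilling: 170 × 0.47 + 7 × 0.53 = 83.61 ppm.
Deficit to target: 134 − 83.61 = 50.39 mg/L.
As CaCO₃: 50.39 mg/L × 158,000 L = 7962 g; ÷ 50 g/eq ÷ 2 = 79.62 mol Na₂CO₃.
Mass: 79.62 × 106 = 8439 g.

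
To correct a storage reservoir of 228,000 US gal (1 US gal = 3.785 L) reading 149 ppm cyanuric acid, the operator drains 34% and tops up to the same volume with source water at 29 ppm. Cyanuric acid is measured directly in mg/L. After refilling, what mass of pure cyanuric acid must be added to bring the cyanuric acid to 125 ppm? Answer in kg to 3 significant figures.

Volume: 228,000 US gal × 3.785 L/gal = 862,980 L.
After draining 34% and refilling: 149 × 0.66 + 29 × 0.34 = 108.2 ppm.
Deficit to target: 125 − 108.2 = 16.8 mg/L.
Mass: 16.8 mg/L × 862,980 L = 14,500 g cyanuric acid.

14.5 kg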